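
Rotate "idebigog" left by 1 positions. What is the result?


Input: "idebigog", rotate left by 1
First 1 characters: "i"
Remaining characters: "debigog"
Concatenate remaining + first: "debigog" + "i" = "debigogi"

debigogi


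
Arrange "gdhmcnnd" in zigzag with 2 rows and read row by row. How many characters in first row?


Zigzag "gdhmcnnd" into 2 rows:
Placing characters:
  'g' => row 0
  'd' => row 1
  'h' => row 0
  'm' => row 1
  'c' => row 0
  'n' => row 1
  'n' => row 0
  'd' => row 1
Rows:
  Row 0: "ghcn"
  Row 1: "dmnd"
First row length: 4

4


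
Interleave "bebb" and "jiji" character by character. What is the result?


Interleaving "bebb" and "jiji":
  Position 0: 'b' from first, 'j' from second => "bj"
  Position 1: 'e' from first, 'i' from second => "ei"
  Position 2: 'b' from first, 'j' from second => "bj"
  Position 3: 'b' from first, 'i' from second => "bi"
Result: bjeibjbi

bjeibjbi


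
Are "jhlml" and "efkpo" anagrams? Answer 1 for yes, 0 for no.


Strings: "jhlml", "efkpo"
Sorted first:  hjllm
Sorted second: efkop
Differ at position 0: 'h' vs 'e' => not anagrams

0


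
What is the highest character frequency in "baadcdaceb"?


Input: baadcdaceb
Character counts:
  'a': 3
  'b': 2
  'c': 2
  'd': 2
  'e': 1
Maximum frequency: 3

3


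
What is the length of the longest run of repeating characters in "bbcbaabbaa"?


Input: "bbcbaabbaa"
Scanning for longest run:
  Position 1 ('b'): continues run of 'b', length=2
  Position 2 ('c'): new char, reset run to 1
  Position 3 ('b'): new char, reset run to 1
  Position 4 ('a'): new char, reset run to 1
  Position 5 ('a'): continues run of 'a', length=2
  Position 6 ('b'): new char, reset run to 1
  Position 7 ('b'): continues run of 'b', length=2
  Position 8 ('a'): new char, reset run to 1
  Position 9 ('a'): continues run of 'a', length=2
Longest run: 'b' with length 2

2


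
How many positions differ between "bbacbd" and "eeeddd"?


Comparing "bbacbd" and "eeeddd" position by position:
  Position 0: 'b' vs 'e' => DIFFER
  Position 1: 'b' vs 'e' => DIFFER
  Position 2: 'a' vs 'e' => DIFFER
  Position 3: 'c' vs 'd' => DIFFER
  Position 4: 'b' vs 'd' => DIFFER
  Position 5: 'd' vs 'd' => same
Positions that differ: 5

5


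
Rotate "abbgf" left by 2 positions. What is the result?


Input: "abbgf", rotate left by 2
First 2 characters: "ab"
Remaining characters: "bgf"
Concatenate remaining + first: "bgf" + "ab" = "bgfab"

bgfab


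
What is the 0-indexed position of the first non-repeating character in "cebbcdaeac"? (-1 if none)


Input: cebbcdaeac
Character frequencies:
  'a': 2
  'b': 2
  'c': 3
  'd': 1
  'e': 2
Scanning left to right for freq == 1:
  Position 0 ('c'): freq=3, skip
  Position 1 ('e'): freq=2, skip
  Position 2 ('b'): freq=2, skip
  Position 3 ('b'): freq=2, skip
  Position 4 ('c'): freq=3, skip
  Position 5 ('d'): unique! => answer = 5

5


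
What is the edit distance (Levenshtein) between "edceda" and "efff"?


Computing edit distance: "edceda" -> "efff"
DP table:
           e    f    f    f
      0    1    2    3    4
  e   1    0    1    2    3
  d   2    1    1    2    3
  c   3    2    2    2    3
  e   4    3    3    3    3
  d   5    4    4    4    4
  a   6    5    5    5    5
Edit distance = dp[6][4] = 5

5


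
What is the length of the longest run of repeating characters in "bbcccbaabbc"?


Input: "bbcccbaabbc"
Scanning for longest run:
  Position 1 ('b'): continues run of 'b', length=2
  Position 2 ('c'): new char, reset run to 1
  Position 3 ('c'): continues run of 'c', length=2
  Position 4 ('c'): continues run of 'c', length=3
  Position 5 ('b'): new char, reset run to 1
  Position 6 ('a'): new char, reset run to 1
  Position 7 ('a'): continues run of 'a', length=2
  Position 8 ('b'): new char, reset run to 1
  Position 9 ('b'): continues run of 'b', length=2
  Position 10 ('c'): new char, reset run to 1
Longest run: 'c' with length 3

3


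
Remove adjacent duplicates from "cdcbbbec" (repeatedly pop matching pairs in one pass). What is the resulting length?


Input: cdcbbbec
Stack-based adjacent duplicate removal:
  Read 'c': push. Stack: c
  Read 'd': push. Stack: cd
  Read 'c': push. Stack: cdc
  Read 'b': push. Stack: cdcb
  Read 'b': matches stack top 'b' => pop. Stack: cdc
  Read 'b': push. Stack: cdcb
  Read 'e': push. Stack: cdcbe
  Read 'c': push. Stack: cdcbec
Final stack: "cdcbec" (length 6)

6


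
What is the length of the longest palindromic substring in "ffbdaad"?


Input: "ffbdaad"
Checking substrings for palindromes:
  [3:7] "daad" (len 4) => palindrome
  [0:2] "ff" (len 2) => palindrome
  [4:6] "aa" (len 2) => palindrome
Longest palindromic substring: "daad" with length 4

4


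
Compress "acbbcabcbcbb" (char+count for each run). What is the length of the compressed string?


Input: acbbcabcbcbb
Runs:
  'a' x 1 => "a1"
  'c' x 1 => "c1"
  'b' x 2 => "b2"
  'c' x 1 => "c1"
  'a' x 1 => "a1"
  'b' x 1 => "b1"
  'c' x 1 => "c1"
  'b' x 1 => "b1"
  'c' x 1 => "c1"
  'b' x 2 => "b2"
Compressed: "a1c1b2c1a1b1c1b1c1b2"
Compressed length: 20

20


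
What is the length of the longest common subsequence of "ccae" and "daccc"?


LCS of "ccae" and "daccc"
DP table:
           d    a    c    c    c
      0    0    0    0    0    0
  c   0    0    0    1    1    1
  c   0    0    0    1    2    2
  a   0    0    1    1    2    2
  e   0    0    1    1    2    2
LCS length = dp[4][5] = 2

2


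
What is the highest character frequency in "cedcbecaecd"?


Input: cedcbecaecd
Character counts:
  'a': 1
  'b': 1
  'c': 4
  'd': 2
  'e': 3
Maximum frequency: 4

4


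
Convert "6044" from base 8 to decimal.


Input: "6044" in base 8
Positional expansion:
  Digit '6' (value 6) x 8^3 = 3072
  Digit '0' (value 0) x 8^2 = 0
  Digit '4' (value 4) x 8^1 = 32
  Digit '4' (value 4) x 8^0 = 4
Sum = 3108

3108


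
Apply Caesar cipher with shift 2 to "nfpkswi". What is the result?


Caesar cipher: shift "nfpkswi" by 2
  'n' (pos 13) + 2 = pos 15 = 'p'
  'f' (pos 5) + 2 = pos 7 = 'h'
  'p' (pos 15) + 2 = pos 17 = 'r'
  'k' (pos 10) + 2 = pos 12 = 'm'
  's' (pos 18) + 2 = pos 20 = 'u'
  'w' (pos 22) + 2 = pos 24 = 'y'
  'i' (pos 8) + 2 = pos 10 = 'k'
Result: phrmuyk

phrmuyk


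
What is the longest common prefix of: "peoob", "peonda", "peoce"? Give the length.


Words: peoob, peonda, peoce
  Position 0: all 'p' => match
  Position 1: all 'e' => match
  Position 2: all 'o' => match
  Position 3: ('o', 'n', 'c') => mismatch, stop
LCP = "peo" (length 3)

3


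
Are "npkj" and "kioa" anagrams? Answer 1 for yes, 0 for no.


Strings: "npkj", "kioa"
Sorted first:  jknp
Sorted second: aiko
Differ at position 0: 'j' vs 'a' => not anagrams

0


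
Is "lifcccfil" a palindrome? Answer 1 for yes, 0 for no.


Input: lifcccfil
Reversed: lifcccfil
  Compare pos 0 ('l') with pos 8 ('l'): match
  Compare pos 1 ('i') with pos 7 ('i'): match
  Compare pos 2 ('f') with pos 6 ('f'): match
  Compare pos 3 ('c') with pos 5 ('c'): match
Result: palindrome

1


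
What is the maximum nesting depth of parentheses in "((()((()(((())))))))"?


Input: "((()((()(((())))))))"
Tracking depth:
  Position 0 '(': depth becomes 1
  Position 1 '(': depth becomes 2
  Position 2 '(': depth becomes 3
  Position 3 ')': depth becomes 2
  Position 4 '(': depth becomes 3
  Position 5 '(': depth becomes 4
  Position 6 '(': depth becomes 5
  Position 7 ')': depth becomes 4
  Position 8 '(': depth becomes 5
  Position 9 '(': depth becomes 6
  Position 10 '(': depth becomes 7
  Position 11 '(': depth becomes 8
  Position 12 ')': depth becomes 7
  Position 13 ')': depth becomes 6
  Position 14 ')': depth becomes 5
  Position 15 ')': depth becomes 4
  Position 16 ')': depth becomes 3
  Position 17 ')': depth becomes 2
  Position 18 ')': depth becomes 1
  Position 19 ')': depth becomes 0
Maximum depth reached: 8

8


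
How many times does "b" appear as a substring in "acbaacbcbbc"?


Searching for "b" in "acbaacbcbbc"
Scanning each position:
  Position 0: "a" => no
  Position 1: "c" => no
  Position 2: "b" => MATCH
  Position 3: "a" => no
  Position 4: "a" => no
  Position 5: "c" => no
  Position 6: "b" => MATCH
  Position 7: "c" => no
  Position 8: "b" => MATCH
  Position 9: "b" => MATCH
  Position 10: "c" => no
Total occurrences: 4

4


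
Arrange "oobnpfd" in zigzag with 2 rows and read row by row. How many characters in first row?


Zigzag "oobnpfd" into 2 rows:
Placing characters:
  'o' => row 0
  'o' => row 1
  'b' => row 0
  'n' => row 1
  'p' => row 0
  'f' => row 1
  'd' => row 0
Rows:
  Row 0: "obpd"
  Row 1: "onf"
First row length: 4

4


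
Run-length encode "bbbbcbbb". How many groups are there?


Input: bbbbcbbb
Scanning for consecutive runs:
  Group 1: 'b' x 4 (positions 0-3)
  Group 2: 'c' x 1 (positions 4-4)
  Group 3: 'b' x 3 (positions 5-7)
Total groups: 3

3


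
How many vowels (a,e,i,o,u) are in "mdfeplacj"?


Input: mdfeplacj
Checking each character:
  'm' at position 0: consonant
  'd' at position 1: consonant
  'f' at position 2: consonant
  'e' at position 3: vowel (running total: 1)
  'p' at position 4: consonant
  'l' at position 5: consonant
  'a' at position 6: vowel (running total: 2)
  'c' at position 7: consonant
  'j' at position 8: consonant
Total vowels: 2

2


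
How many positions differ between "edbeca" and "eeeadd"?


Comparing "edbeca" and "eeeadd" position by position:
  Position 0: 'e' vs 'e' => same
  Position 1: 'd' vs 'e' => DIFFER
  Position 2: 'b' vs 'e' => DIFFER
  Position 3: 'e' vs 'a' => DIFFER
  Position 4: 'c' vs 'd' => DIFFER
  Position 5: 'a' vs 'd' => DIFFER
Positions that differ: 5

5


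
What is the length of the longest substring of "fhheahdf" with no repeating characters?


Input: "fhheahdf"
Sliding window (track last position of each char):
  Position 0 ('f'): window [0,0] length 1 -- new best
  Position 1 ('h'): window [0,1] length 2 -- new best
  Position 2 ('h'): repeat (last at 1), move window start to 2
  Position 2 ('h'): window [2,2] length 1
  Position 3 ('e'): window [2,3] length 2
  Position 4 ('a'): window [2,4] length 3 -- new best
  Position 5 ('h'): repeat (last at 2), move window start to 3
  Position 5 ('h'): window [3,5] length 3
  Position 6 ('d'): window [3,6] length 4 -- new best
  Position 7 ('f'): window [3,7] length 5 -- new best
Longest substring with no repeats: "eahdf" with length 5

5


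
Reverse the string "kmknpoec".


Input: kmknpoec
Reading characters right to left:
  Position 7: 'c'
  Position 6: 'e'
  Position 5: 'o'
  Position 4: 'p'
  Position 3: 'n'
  Position 2: 'k'
  Position 1: 'm'
  Position 0: 'k'
Reversed: ceopnkmk

ceopnkmk


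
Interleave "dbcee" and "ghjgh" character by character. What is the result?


Interleaving "dbcee" and "ghjgh":
  Position 0: 'd' from first, 'g' from second => "dg"
  Position 1: 'b' from first, 'h' from second => "bh"
  Position 2: 'c' from first, 'j' from second => "cj"
  Position 3: 'e' from first, 'g' from second => "eg"
  Position 4: 'e' from first, 'h' from second => "eh"
Result: dgbhcjegeh

dgbhcjegeh


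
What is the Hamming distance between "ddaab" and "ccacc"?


Comparing "ddaab" and "ccacc" position by position:
  Position 0: 'd' vs 'c' => differ
  Position 1: 'd' vs 'c' => differ
  Position 2: 'a' vs 'a' => same
  Position 3: 'a' vs 'c' => differ
  Position 4: 'b' vs 'c' => differ
Total differences (Hamming distance): 4

4


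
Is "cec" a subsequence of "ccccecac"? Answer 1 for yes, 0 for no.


Check if "cec" is a subsequence of "ccccecac"
Greedy scan:
  Position 0 ('c'): matches sub[0] = 'c'
  Position 1 ('c'): no match needed
  Position 2 ('c'): no match needed
  Position 3 ('c'): no match needed
  Position 4 ('e'): matches sub[1] = 'e'
  Position 5 ('c'): matches sub[2] = 'c'
  Position 6 ('a'): no match needed
  Position 7 ('c'): no match needed
All 3 characters matched => is a subsequence

1


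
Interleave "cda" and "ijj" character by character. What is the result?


Interleaving "cda" and "ijj":
  Position 0: 'c' from first, 'i' from second => "ci"
  Position 1: 'd' from first, 'j' from second => "dj"
  Position 2: 'a' from first, 'j' from second => "aj"
Result: cidjaj

cidjaj


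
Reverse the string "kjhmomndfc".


Input: kjhmomndfc
Reading characters right to left:
  Position 9: 'c'
  Position 8: 'f'
  Position 7: 'd'
  Position 6: 'n'
  Position 5: 'm'
  Position 4: 'o'
  Position 3: 'm'
  Position 2: 'h'
  Position 1: 'j'
  Position 0: 'k'
Reversed: cfdnmomhjk

cfdnmomhjk


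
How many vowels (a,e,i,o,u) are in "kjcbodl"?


Input: kjcbodl
Checking each character:
  'k' at position 0: consonant
  'j' at position 1: consonant
  'c' at position 2: consonant
  'b' at position 3: consonant
  'o' at position 4: vowel (running total: 1)
  'd' at position 5: consonant
  'l' at position 6: consonant
Total vowels: 1

1


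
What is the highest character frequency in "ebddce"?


Input: ebddce
Character counts:
  'b': 1
  'c': 1
  'd': 2
  'e': 2
Maximum frequency: 2

2


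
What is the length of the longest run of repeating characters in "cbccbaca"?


Input: "cbccbaca"
Scanning for longest run:
  Position 1 ('b'): new char, reset run to 1
  Position 2 ('c'): new char, reset run to 1
  Position 3 ('c'): continues run of 'c', length=2
  Position 4 ('b'): new char, reset run to 1
  Position 5 ('a'): new char, reset run to 1
  Position 6 ('c'): new char, reset run to 1
  Position 7 ('a'): new char, reset run to 1
Longest run: 'c' with length 2

2


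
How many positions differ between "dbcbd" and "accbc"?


Comparing "dbcbd" and "accbc" position by position:
  Position 0: 'd' vs 'a' => DIFFER
  Position 1: 'b' vs 'c' => DIFFER
  Position 2: 'c' vs 'c' => same
  Position 3: 'b' vs 'b' => same
  Position 4: 'd' vs 'c' => DIFFER
Positions that differ: 3

3


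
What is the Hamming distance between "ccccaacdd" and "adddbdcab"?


Comparing "ccccaacdd" and "adddbdcab" position by position:
  Position 0: 'c' vs 'a' => differ
  Position 1: 'c' vs 'd' => differ
  Position 2: 'c' vs 'd' => differ
  Position 3: 'c' vs 'd' => differ
  Position 4: 'a' vs 'b' => differ
  Position 5: 'a' vs 'd' => differ
  Position 6: 'c' vs 'c' => same
  Position 7: 'd' vs 'a' => differ
  Position 8: 'd' vs 'b' => differ
Total differences (Hamming distance): 8

8


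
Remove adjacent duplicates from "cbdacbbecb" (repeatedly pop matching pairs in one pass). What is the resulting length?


Input: cbdacbbecb
Stack-based adjacent duplicate removal:
  Read 'c': push. Stack: c
  Read 'b': push. Stack: cb
  Read 'd': push. Stack: cbd
  Read 'a': push. Stack: cbda
  Read 'c': push. Stack: cbdac
  Read 'b': push. Stack: cbdacb
  Read 'b': matches stack top 'b' => pop. Stack: cbdac
  Read 'e': push. Stack: cbdace
  Read 'c': push. Stack: cbdacec
  Read 'b': push. Stack: cbdacecb
Final stack: "cbdacecb" (length 8)

8


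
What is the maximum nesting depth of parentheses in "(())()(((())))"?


Input: "(())()(((())))"
Tracking depth:
  Position 0 '(': depth becomes 1
  Position 1 '(': depth becomes 2
  Position 2 ')': depth becomes 1
  Position 3 ')': depth becomes 0
  Position 4 '(': depth becomes 1
  Position 5 ')': depth becomes 0
  Position 6 '(': depth becomes 1
  Position 7 '(': depth becomes 2
  Position 8 '(': depth becomes 3
  Position 9 '(': depth becomes 4
  Position 10 ')': depth becomes 3
  Position 11 ')': depth becomes 2
  Position 12 ')': depth becomes 1
  Position 13 ')': depth becomes 0
Maximum depth reached: 4

4


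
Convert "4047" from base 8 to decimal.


Input: "4047" in base 8
Positional expansion:
  Digit '4' (value 4) x 8^3 = 2048
  Digit '0' (value 0) x 8^2 = 0
  Digit '4' (value 4) x 8^1 = 32
  Digit '7' (value 7) x 8^0 = 7
Sum = 2087

2087


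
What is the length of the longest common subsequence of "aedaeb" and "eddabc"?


LCS of "aedaeb" and "eddabc"
DP table:
           e    d    d    a    b    c
      0    0    0    0    0    0    0
  a   0    0    0    0    1    1    1
  e   0    1    1    1    1    1    1
  d   0    1    2    2    2    2    2
  a   0    1    2    2    3    3    3
  e   0    1    2    2    3    3    3
  b   0    1    2    2    3    4    4
LCS length = dp[6][6] = 4

4


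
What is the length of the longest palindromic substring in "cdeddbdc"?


Input: "cdeddbdc"
Checking substrings for palindromes:
  [1:4] "ded" (len 3) => palindrome
  [4:7] "dbd" (len 3) => palindrome
  [3:5] "dd" (len 2) => palindrome
Longest palindromic substring: "ded" with length 3

3


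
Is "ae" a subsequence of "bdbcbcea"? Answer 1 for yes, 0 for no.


Check if "ae" is a subsequence of "bdbcbcea"
Greedy scan:
  Position 0 ('b'): no match needed
  Position 1 ('d'): no match needed
  Position 2 ('b'): no match needed
  Position 3 ('c'): no match needed
  Position 4 ('b'): no match needed
  Position 5 ('c'): no match needed
  Position 6 ('e'): no match needed
  Position 7 ('a'): matches sub[0] = 'a'
Only matched 1/2 characters => not a subsequence

0


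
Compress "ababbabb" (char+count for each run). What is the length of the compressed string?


Input: ababbabb
Runs:
  'a' x 1 => "a1"
  'b' x 1 => "b1"
  'a' x 1 => "a1"
  'b' x 2 => "b2"
  'a' x 1 => "a1"
  'b' x 2 => "b2"
Compressed: "a1b1a1b2a1b2"
Compressed length: 12

12


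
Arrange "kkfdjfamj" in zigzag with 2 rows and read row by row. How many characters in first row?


Zigzag "kkfdjfamj" into 2 rows:
Placing characters:
  'k' => row 0
  'k' => row 1
  'f' => row 0
  'd' => row 1
  'j' => row 0
  'f' => row 1
  'a' => row 0
  'm' => row 1
  'j' => row 0
Rows:
  Row 0: "kfjaj"
  Row 1: "kdfm"
First row length: 5

5


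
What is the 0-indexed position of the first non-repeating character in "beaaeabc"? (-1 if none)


Input: beaaeabc
Character frequencies:
  'a': 3
  'b': 2
  'c': 1
  'e': 2
Scanning left to right for freq == 1:
  Position 0 ('b'): freq=2, skip
  Position 1 ('e'): freq=2, skip
  Position 2 ('a'): freq=3, skip
  Position 3 ('a'): freq=3, skip
  Position 4 ('e'): freq=2, skip
  Position 5 ('a'): freq=3, skip
  Position 6 ('b'): freq=2, skip
  Position 7 ('c'): unique! => answer = 7

7


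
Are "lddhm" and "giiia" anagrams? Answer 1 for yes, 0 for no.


Strings: "lddhm", "giiia"
Sorted first:  ddhlm
Sorted second: agiii
Differ at position 0: 'd' vs 'a' => not anagrams

0


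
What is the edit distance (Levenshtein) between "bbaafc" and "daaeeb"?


Computing edit distance: "bbaafc" -> "daaeeb"
DP table:
           d    a    a    e    e    b
      0    1    2    3    4    5    6
  b   1    1    2    3    4    5    5
  b   2    2    2    3    4    5    5
  a   3    3    2    2    3    4    5
  a   4    4    3    2    3    4    5
  f   5    5    4    3    3    4    5
  c   6    6    5    4    4    4    5
Edit distance = dp[6][6] = 5

5


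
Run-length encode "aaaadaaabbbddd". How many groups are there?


Input: aaaadaaabbbddd
Scanning for consecutive runs:
  Group 1: 'a' x 4 (positions 0-3)
  Group 2: 'd' x 1 (positions 4-4)
  Group 3: 'a' x 3 (positions 5-7)
  Group 4: 'b' x 3 (positions 8-10)
  Group 5: 'd' x 3 (positions 11-13)
Total groups: 5

5


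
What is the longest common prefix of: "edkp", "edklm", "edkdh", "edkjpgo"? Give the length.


Words: edkp, edklm, edkdh, edkjpgo
  Position 0: all 'e' => match
  Position 1: all 'd' => match
  Position 2: all 'k' => match
  Position 3: ('p', 'l', 'd', 'j') => mismatch, stop
LCP = "edk" (length 3)

3


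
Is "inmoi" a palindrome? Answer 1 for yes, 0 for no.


Input: inmoi
Reversed: iomni
  Compare pos 0 ('i') with pos 4 ('i'): match
  Compare pos 1 ('n') with pos 3 ('o'): MISMATCH
Result: not a palindrome

0


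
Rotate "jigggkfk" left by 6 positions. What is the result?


Input: "jigggkfk", rotate left by 6
First 6 characters: "jigggk"
Remaining characters: "fk"
Concatenate remaining + first: "fk" + "jigggk" = "fkjigggk"

fkjigggk


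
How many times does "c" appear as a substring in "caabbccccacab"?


Searching for "c" in "caabbccccacab"
Scanning each position:
  Position 0: "c" => MATCH
  Position 1: "a" => no
  Position 2: "a" => no
  Position 3: "b" => no
  Position 4: "b" => no
  Position 5: "c" => MATCH
  Position 6: "c" => MATCH
  Position 7: "c" => MATCH
  Position 8: "c" => MATCH
  Position 9: "a" => no
  Position 10: "c" => MATCH
  Position 11: "a" => no
  Position 12: "b" => no
Total occurrences: 6

6


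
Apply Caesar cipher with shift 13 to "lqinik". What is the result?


Caesar cipher: shift "lqinik" by 13
  'l' (pos 11) + 13 = pos 24 = 'y'
  'q' (pos 16) + 13 = pos 3 = 'd'
  'i' (pos 8) + 13 = pos 21 = 'v'
  'n' (pos 13) + 13 = pos 0 = 'a'
  'i' (pos 8) + 13 = pos 21 = 'v'
  'k' (pos 10) + 13 = pos 23 = 'x'
Result: ydvavx

ydvavx


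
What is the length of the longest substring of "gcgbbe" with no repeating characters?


Input: "gcgbbe"
Sliding window (track last position of each char):
  Position 0 ('g'): window [0,0] length 1 -- new best
  Position 1 ('c'): window [0,1] length 2 -- new best
  Position 2 ('g'): repeat (last at 0), move window start to 1
  Position 2 ('g'): window [1,2] length 2
  Position 3 ('b'): window [1,3] length 3 -- new best
  Position 4 ('b'): repeat (last at 3), move window start to 4
  Position 4 ('b'): window [4,4] length 1
  Position 5 ('e'): window [4,5] length 2
Longest substring with no repeats: "cgb" with length 3

3


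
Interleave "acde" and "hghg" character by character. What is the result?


Interleaving "acde" and "hghg":
  Position 0: 'a' from first, 'h' from second => "ah"
  Position 1: 'c' from first, 'g' from second => "cg"
  Position 2: 'd' from first, 'h' from second => "dh"
  Position 3: 'e' from first, 'g' from second => "eg"
Result: ahcgdheg

ahcgdheg


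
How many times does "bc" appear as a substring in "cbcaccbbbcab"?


Searching for "bc" in "cbcaccbbbcab"
Scanning each position:
  Position 0: "cb" => no
  Position 1: "bc" => MATCH
  Position 2: "ca" => no
  Position 3: "ac" => no
  Position 4: "cc" => no
  Position 5: "cb" => no
  Position 6: "bb" => no
  Position 7: "bb" => no
  Position 8: "bc" => MATCH
  Position 9: "ca" => no
  Position 10: "ab" => no
Total occurrences: 2

2


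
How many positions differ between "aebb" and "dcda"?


Comparing "aebb" and "dcda" position by position:
  Position 0: 'a' vs 'd' => DIFFER
  Position 1: 'e' vs 'c' => DIFFER
  Position 2: 'b' vs 'd' => DIFFER
  Position 3: 'b' vs 'a' => DIFFER
Positions that differ: 4

4


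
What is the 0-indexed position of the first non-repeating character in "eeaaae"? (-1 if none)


Input: eeaaae
Character frequencies:
  'a': 3
  'e': 3
Scanning left to right for freq == 1:
  Position 0 ('e'): freq=3, skip
  Position 1 ('e'): freq=3, skip
  Position 2 ('a'): freq=3, skip
  Position 3 ('a'): freq=3, skip
  Position 4 ('a'): freq=3, skip
  Position 5 ('e'): freq=3, skip
  No unique character found => answer = -1

-1


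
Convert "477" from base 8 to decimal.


Input: "477" in base 8
Positional expansion:
  Digit '4' (value 4) x 8^2 = 256
  Digit '7' (value 7) x 8^1 = 56
  Digit '7' (value 7) x 8^0 = 7
Sum = 319

319


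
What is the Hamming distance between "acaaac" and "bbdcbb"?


Comparing "acaaac" and "bbdcbb" position by position:
  Position 0: 'a' vs 'b' => differ
  Position 1: 'c' vs 'b' => differ
  Position 2: 'a' vs 'd' => differ
  Position 3: 'a' vs 'c' => differ
  Position 4: 'a' vs 'b' => differ
  Position 5: 'c' vs 'b' => differ
Total differences (Hamming distance): 6

6


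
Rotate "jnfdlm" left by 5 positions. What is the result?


Input: "jnfdlm", rotate left by 5
First 5 characters: "jnfdl"
Remaining characters: "m"
Concatenate remaining + first: "m" + "jnfdl" = "mjnfdl"

mjnfdl


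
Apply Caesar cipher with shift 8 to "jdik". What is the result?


Caesar cipher: shift "jdik" by 8
  'j' (pos 9) + 8 = pos 17 = 'r'
  'd' (pos 3) + 8 = pos 11 = 'l'
  'i' (pos 8) + 8 = pos 16 = 'q'
  'k' (pos 10) + 8 = pos 18 = 's'
Result: rlqs

rlqs


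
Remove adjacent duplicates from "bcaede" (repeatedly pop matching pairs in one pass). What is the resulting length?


Input: bcaede
Stack-based adjacent duplicate removal:
  Read 'b': push. Stack: b
  Read 'c': push. Stack: bc
  Read 'a': push. Stack: bca
  Read 'e': push. Stack: bcae
  Read 'd': push. Stack: bcaed
  Read 'e': push. Stack: bcaede
Final stack: "bcaede" (length 6)

6


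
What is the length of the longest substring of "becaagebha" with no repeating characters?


Input: "becaagebha"
Sliding window (track last position of each char):
  Position 0 ('b'): window [0,0] length 1 -- new best
  Position 1 ('e'): window [0,1] length 2 -- new best
  Position 2 ('c'): window [0,2] length 3 -- new best
  Position 3 ('a'): window [0,3] length 4 -- new best
  Position 4 ('a'): repeat (last at 3), move window start to 4
  Position 4 ('a'): window [4,4] length 1
  Position 5 ('g'): window [4,5] length 2
  Position 6 ('e'): window [4,6] length 3
  Position 7 ('b'): window [4,7] length 4
  Position 8 ('h'): window [4,8] length 5 -- new best
  Position 9 ('a'): repeat (last at 4), move window start to 5
  Position 9 ('a'): window [5,9] length 5
Longest substring with no repeats: "agebh" with length 5

5


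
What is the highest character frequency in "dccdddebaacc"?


Input: dccdddebaacc
Character counts:
  'a': 2
  'b': 1
  'c': 4
  'd': 4
  'e': 1
Maximum frequency: 4

4


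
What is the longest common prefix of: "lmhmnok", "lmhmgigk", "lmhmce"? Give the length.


Words: lmhmnok, lmhmgigk, lmhmce
  Position 0: all 'l' => match
  Position 1: all 'm' => match
  Position 2: all 'h' => match
  Position 3: all 'm' => match
  Position 4: ('n', 'g', 'c') => mismatch, stop
LCP = "lmhm" (length 4)

4


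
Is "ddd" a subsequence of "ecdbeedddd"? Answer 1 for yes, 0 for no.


Check if "ddd" is a subsequence of "ecdbeedddd"
Greedy scan:
  Position 0 ('e'): no match needed
  Position 1 ('c'): no match needed
  Position 2 ('d'): matches sub[0] = 'd'
  Position 3 ('b'): no match needed
  Position 4 ('e'): no match needed
  Position 5 ('e'): no match needed
  Position 6 ('d'): matches sub[1] = 'd'
  Position 7 ('d'): matches sub[2] = 'd'
  Position 8 ('d'): no match needed
  Position 9 ('d'): no match needed
All 3 characters matched => is a subsequence

1


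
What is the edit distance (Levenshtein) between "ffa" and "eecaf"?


Computing edit distance: "ffa" -> "eecaf"
DP table:
           e    e    c    a    f
      0    1    2    3    4    5
  f   1    1    2    3    4    4
  f   2    2    2    3    4    4
  a   3    3    3    3    3    4
Edit distance = dp[3][5] = 4

4


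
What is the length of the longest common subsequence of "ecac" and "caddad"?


LCS of "ecac" and "caddad"
DP table:
           c    a    d    d    a    d
      0    0    0    0    0    0    0
  e   0    0    0    0    0    0    0
  c   0    1    1    1    1    1    1
  a   0    1    2    2    2    2    2
  c   0    1    2    2    2    2    2
LCS length = dp[4][6] = 2

2


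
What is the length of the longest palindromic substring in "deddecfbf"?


Input: "deddecfbf"
Checking substrings for palindromes:
  [1:5] "edde" (len 4) => palindrome
  [0:3] "ded" (len 3) => palindrome
  [6:9] "fbf" (len 3) => palindrome
  [2:4] "dd" (len 2) => palindrome
Longest palindromic substring: "edde" with length 4

4


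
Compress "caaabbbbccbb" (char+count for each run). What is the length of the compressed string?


Input: caaabbbbccbb
Runs:
  'c' x 1 => "c1"
  'a' x 3 => "a3"
  'b' x 4 => "b4"
  'c' x 2 => "c2"
  'b' x 2 => "b2"
Compressed: "c1a3b4c2b2"
Compressed length: 10

10


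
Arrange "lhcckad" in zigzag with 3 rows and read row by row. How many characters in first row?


Zigzag "lhcckad" into 3 rows:
Placing characters:
  'l' => row 0
  'h' => row 1
  'c' => row 2
  'c' => row 1
  'k' => row 0
  'a' => row 1
  'd' => row 2
Rows:
  Row 0: "lk"
  Row 1: "hca"
  Row 2: "cd"
First row length: 2

2


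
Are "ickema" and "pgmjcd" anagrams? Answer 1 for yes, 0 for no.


Strings: "ickema", "pgmjcd"
Sorted first:  aceikm
Sorted second: cdgjmp
Differ at position 0: 'a' vs 'c' => not anagrams

0


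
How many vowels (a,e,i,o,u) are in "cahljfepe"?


Input: cahljfepe
Checking each character:
  'c' at position 0: consonant
  'a' at position 1: vowel (running total: 1)
  'h' at position 2: consonant
  'l' at position 3: consonant
  'j' at position 4: consonant
  'f' at position 5: consonant
  'e' at position 6: vowel (running total: 2)
  'p' at position 7: consonant
  'e' at position 8: vowel (running total: 3)
Total vowels: 3

3


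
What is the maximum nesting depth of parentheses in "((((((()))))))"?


Input: "((((((()))))))"
Tracking depth:
  Position 0 '(': depth becomes 1
  Position 1 '(': depth becomes 2
  Position 2 '(': depth becomes 3
  Position 3 '(': depth becomes 4
  Position 4 '(': depth becomes 5
  Position 5 '(': depth becomes 6
  Position 6 '(': depth becomes 7
  Position 7 ')': depth becomes 6
  Position 8 ')': depth becomes 5
  Position 9 ')': depth becomes 4
  Position 10 ')': depth becomes 3
  Position 11 ')': depth becomes 2
  Position 12 ')': depth becomes 1
  Position 13 ')': depth becomes 0
Maximum depth reached: 7

7


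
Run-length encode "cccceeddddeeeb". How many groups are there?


Input: cccceeddddeeeb
Scanning for consecutive runs:
  Group 1: 'c' x 4 (positions 0-3)
  Group 2: 'e' x 2 (positions 4-5)
  Group 3: 'd' x 4 (positions 6-9)
  Group 4: 'e' x 3 (positions 10-12)
  Group 5: 'b' x 1 (positions 13-13)
Total groups: 5

5


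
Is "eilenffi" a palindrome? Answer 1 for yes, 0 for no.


Input: eilenffi
Reversed: iffnelie
  Compare pos 0 ('e') with pos 7 ('i'): MISMATCH
  Compare pos 1 ('i') with pos 6 ('f'): MISMATCH
  Compare pos 2 ('l') with pos 5 ('f'): MISMATCH
  Compare pos 3 ('e') with pos 4 ('n'): MISMATCH
Result: not a palindrome

0


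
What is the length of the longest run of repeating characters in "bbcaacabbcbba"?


Input: "bbcaacabbcbba"
Scanning for longest run:
  Position 1 ('b'): continues run of 'b', length=2
  Position 2 ('c'): new char, reset run to 1
  Position 3 ('a'): new char, reset run to 1
  Position 4 ('a'): continues run of 'a', length=2
  Position 5 ('c'): new char, reset run to 1
  Position 6 ('a'): new char, reset run to 1
  Position 7 ('b'): new char, reset run to 1
  Position 8 ('b'): continues run of 'b', length=2
  Position 9 ('c'): new char, reset run to 1
  Position 10 ('b'): new char, reset run to 1
  Position 11 ('b'): continues run of 'b', length=2
  Position 12 ('a'): new char, reset run to 1
Longest run: 'b' with length 2

2


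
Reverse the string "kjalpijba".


Input: kjalpijba
Reading characters right to left:
  Position 8: 'a'
  Position 7: 'b'
  Position 6: 'j'
  Position 5: 'i'
  Position 4: 'p'
  Position 3: 'l'
  Position 2: 'a'
  Position 1: 'j'
  Position 0: 'k'
Reversed: abjiplajk

abjiplajk


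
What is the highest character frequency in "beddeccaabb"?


Input: beddeccaabb
Character counts:
  'a': 2
  'b': 3
  'c': 2
  'd': 2
  'e': 2
Maximum frequency: 3

3


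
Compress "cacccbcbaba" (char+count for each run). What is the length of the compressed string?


Input: cacccbcbaba
Runs:
  'c' x 1 => "c1"
  'a' x 1 => "a1"
  'c' x 3 => "c3"
  'b' x 1 => "b1"
  'c' x 1 => "c1"
  'b' x 1 => "b1"
  'a' x 1 => "a1"
  'b' x 1 => "b1"
  'a' x 1 => "a1"
Compressed: "c1a1c3b1c1b1a1b1a1"
Compressed length: 18

18


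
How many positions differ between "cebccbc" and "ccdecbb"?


Comparing "cebccbc" and "ccdecbb" position by position:
  Position 0: 'c' vs 'c' => same
  Position 1: 'e' vs 'c' => DIFFER
  Position 2: 'b' vs 'd' => DIFFER
  Position 3: 'c' vs 'e' => DIFFER
  Position 4: 'c' vs 'c' => same
  Position 5: 'b' vs 'b' => same
  Position 6: 'c' vs 'b' => DIFFER
Positions that differ: 4

4


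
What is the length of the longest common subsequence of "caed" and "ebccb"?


LCS of "caed" and "ebccb"
DP table:
           e    b    c    c    b
      0    0    0    0    0    0
  c   0    0    0    1    1    1
  a   0    0    0    1    1    1
  e   0    1    1    1    1    1
  d   0    1    1    1    1    1
LCS length = dp[4][5] = 1

1


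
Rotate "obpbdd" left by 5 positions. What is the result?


Input: "obpbdd", rotate left by 5
First 5 characters: "obpbd"
Remaining characters: "d"
Concatenate remaining + first: "d" + "obpbd" = "dobpbd"

dobpbd


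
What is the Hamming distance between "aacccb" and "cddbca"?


Comparing "aacccb" and "cddbca" position by position:
  Position 0: 'a' vs 'c' => differ
  Position 1: 'a' vs 'd' => differ
  Position 2: 'c' vs 'd' => differ
  Position 3: 'c' vs 'b' => differ
  Position 4: 'c' vs 'c' => same
  Position 5: 'b' vs 'a' => differ
Total differences (Hamming distance): 5

5


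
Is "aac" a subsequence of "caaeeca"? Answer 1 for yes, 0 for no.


Check if "aac" is a subsequence of "caaeeca"
Greedy scan:
  Position 0 ('c'): no match needed
  Position 1 ('a'): matches sub[0] = 'a'
  Position 2 ('a'): matches sub[1] = 'a'
  Position 3 ('e'): no match needed
  Position 4 ('e'): no match needed
  Position 5 ('c'): matches sub[2] = 'c'
  Position 6 ('a'): no match needed
All 3 characters matched => is a subsequence

1


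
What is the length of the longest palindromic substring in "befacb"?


Input: "befacb"
Checking substrings for palindromes:
  No multi-char palindromic substrings found
Longest palindromic substring: "b" with length 1

1


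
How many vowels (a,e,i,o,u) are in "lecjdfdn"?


Input: lecjdfdn
Checking each character:
  'l' at position 0: consonant
  'e' at position 1: vowel (running total: 1)
  'c' at position 2: consonant
  'j' at position 3: consonant
  'd' at position 4: consonant
  'f' at position 5: consonant
  'd' at position 6: consonant
  'n' at position 7: consonant
Total vowels: 1

1


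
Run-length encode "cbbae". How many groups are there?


Input: cbbae
Scanning for consecutive runs:
  Group 1: 'c' x 1 (positions 0-0)
  Group 2: 'b' x 2 (positions 1-2)
  Group 3: 'a' x 1 (positions 3-3)
  Group 4: 'e' x 1 (positions 4-4)
Total groups: 4

4


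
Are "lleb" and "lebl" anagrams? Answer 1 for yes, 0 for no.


Strings: "lleb", "lebl"
Sorted first:  bell
Sorted second: bell
Sorted forms match => anagrams

1


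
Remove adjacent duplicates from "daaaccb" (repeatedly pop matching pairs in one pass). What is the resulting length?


Input: daaaccb
Stack-based adjacent duplicate removal:
  Read 'd': push. Stack: d
  Read 'a': push. Stack: da
  Read 'a': matches stack top 'a' => pop. Stack: d
  Read 'a': push. Stack: da
  Read 'c': push. Stack: dac
  Read 'c': matches stack top 'c' => pop. Stack: da
  Read 'b': push. Stack: dab
Final stack: "dab" (length 3)

3


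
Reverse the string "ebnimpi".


Input: ebnimpi
Reading characters right to left:
  Position 6: 'i'
  Position 5: 'p'
  Position 4: 'm'
  Position 3: 'i'
  Position 2: 'n'
  Position 1: 'b'
  Position 0: 'e'
Reversed: ipminbe

ipminbe


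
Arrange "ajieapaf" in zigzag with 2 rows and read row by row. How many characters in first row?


Zigzag "ajieapaf" into 2 rows:
Placing characters:
  'a' => row 0
  'j' => row 1
  'i' => row 0
  'e' => row 1
  'a' => row 0
  'p' => row 1
  'a' => row 0
  'f' => row 1
Rows:
  Row 0: "aiaa"
  Row 1: "jepf"
First row length: 4

4


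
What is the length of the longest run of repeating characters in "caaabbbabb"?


Input: "caaabbbabb"
Scanning for longest run:
  Position 1 ('a'): new char, reset run to 1
  Position 2 ('a'): continues run of 'a', length=2
  Position 3 ('a'): continues run of 'a', length=3
  Position 4 ('b'): new char, reset run to 1
  Position 5 ('b'): continues run of 'b', length=2
  Position 6 ('b'): continues run of 'b', length=3
  Position 7 ('a'): new char, reset run to 1
  Position 8 ('b'): new char, reset run to 1
  Position 9 ('b'): continues run of 'b', length=2
Longest run: 'a' with length 3

3


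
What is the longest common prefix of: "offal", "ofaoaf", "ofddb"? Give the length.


Words: offal, ofaoaf, ofddb
  Position 0: all 'o' => match
  Position 1: all 'f' => match
  Position 2: ('f', 'a', 'd') => mismatch, stop
LCP = "of" (length 2)

2


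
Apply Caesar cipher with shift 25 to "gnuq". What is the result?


Caesar cipher: shift "gnuq" by 25
  'g' (pos 6) + 25 = pos 5 = 'f'
  'n' (pos 13) + 25 = pos 12 = 'm'
  'u' (pos 20) + 25 = pos 19 = 't'
  'q' (pos 16) + 25 = pos 15 = 'p'
Result: fmtp

fmtp


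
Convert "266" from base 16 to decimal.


Input: "266" in base 16
Positional expansion:
  Digit '2' (value 2) x 16^2 = 512
  Digit '6' (value 6) x 16^1 = 96
  Digit '6' (value 6) x 16^0 = 6
Sum = 614

614


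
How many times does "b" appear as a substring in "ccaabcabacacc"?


Searching for "b" in "ccaabcabacacc"
Scanning each position:
  Position 0: "c" => no
  Position 1: "c" => no
  Position 2: "a" => no
  Position 3: "a" => no
  Position 4: "b" => MATCH
  Position 5: "c" => no
  Position 6: "a" => no
  Position 7: "b" => MATCH
  Position 8: "a" => no
  Position 9: "c" => no
  Position 10: "a" => no
  Position 11: "c" => no
  Position 12: "c" => no
Total occurrences: 2

2


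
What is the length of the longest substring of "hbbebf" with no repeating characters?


Input: "hbbebf"
Sliding window (track last position of each char):
  Position 0 ('h'): window [0,0] length 1 -- new best
  Position 1 ('b'): window [0,1] length 2 -- new best
  Position 2 ('b'): repeat (last at 1), move window start to 2
  Position 2 ('b'): window [2,2] length 1
  Position 3 ('e'): window [2,3] length 2
  Position 4 ('b'): repeat (last at 2), move window start to 3
  Position 4 ('b'): window [3,4] length 2
  Position 5 ('f'): window [3,5] length 3 -- new best
Longest substring with no repeats: "ebf" with length 3

3


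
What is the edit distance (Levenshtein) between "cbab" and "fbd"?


Computing edit distance: "cbab" -> "fbd"
DP table:
           f    b    d
      0    1    2    3
  c   1    1    2    3
  b   2    2    1    2
  a   3    3    2    2
  b   4    4    3    3
Edit distance = dp[4][3] = 3

3


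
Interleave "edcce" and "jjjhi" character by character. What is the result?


Interleaving "edcce" and "jjjhi":
  Position 0: 'e' from first, 'j' from second => "ej"
  Position 1: 'd' from first, 'j' from second => "dj"
  Position 2: 'c' from first, 'j' from second => "cj"
  Position 3: 'c' from first, 'h' from second => "ch"
  Position 4: 'e' from first, 'i' from second => "ei"
Result: ejdjcjchei

ejdjcjchei


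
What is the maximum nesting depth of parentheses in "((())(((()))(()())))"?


Input: "((())(((()))(()())))"
Tracking depth:
  Position 0 '(': depth becomes 1
  Position 1 '(': depth becomes 2
  Position 2 '(': depth becomes 3
  Position 3 ')': depth becomes 2
  Position 4 ')': depth becomes 1
  Position 5 '(': depth becomes 2
  Position 6 '(': depth becomes 3
  Position 7 '(': depth becomes 4
  Position 8 '(': depth becomes 5
  Position 9 ')': depth becomes 4
  Position 10 ')': depth becomes 3
  Position 11 ')': depth becomes 2
  Position 12 '(': depth becomes 3
  Position 13 '(': depth becomes 4
  Position 14 ')': depth becomes 3
  Position 15 '(': depth becomes 4
  Position 16 ')': depth becomes 3
  Position 17 ')': depth becomes 2
  Position 18 ')': depth becomes 1
  Position 19 ')': depth becomes 0
Maximum depth reached: 5

5


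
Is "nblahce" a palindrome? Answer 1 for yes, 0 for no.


Input: nblahce
Reversed: echalbn
  Compare pos 0 ('n') with pos 6 ('e'): MISMATCH
  Compare pos 1 ('b') with pos 5 ('c'): MISMATCH
  Compare pos 2 ('l') with pos 4 ('h'): MISMATCH
Result: not a palindrome

0


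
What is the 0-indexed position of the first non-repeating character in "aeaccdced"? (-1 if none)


Input: aeaccdced
Character frequencies:
  'a': 2
  'c': 3
  'd': 2
  'e': 2
Scanning left to right for freq == 1:
  Position 0 ('a'): freq=2, skip
  Position 1 ('e'): freq=2, skip
  Position 2 ('a'): freq=2, skip
  Position 3 ('c'): freq=3, skip
  Position 4 ('c'): freq=3, skip
  Position 5 ('d'): freq=2, skip
  Position 6 ('c'): freq=3, skip
  Position 7 ('e'): freq=2, skip
  Position 8 ('d'): freq=2, skip
  No unique character found => answer = -1

-1
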